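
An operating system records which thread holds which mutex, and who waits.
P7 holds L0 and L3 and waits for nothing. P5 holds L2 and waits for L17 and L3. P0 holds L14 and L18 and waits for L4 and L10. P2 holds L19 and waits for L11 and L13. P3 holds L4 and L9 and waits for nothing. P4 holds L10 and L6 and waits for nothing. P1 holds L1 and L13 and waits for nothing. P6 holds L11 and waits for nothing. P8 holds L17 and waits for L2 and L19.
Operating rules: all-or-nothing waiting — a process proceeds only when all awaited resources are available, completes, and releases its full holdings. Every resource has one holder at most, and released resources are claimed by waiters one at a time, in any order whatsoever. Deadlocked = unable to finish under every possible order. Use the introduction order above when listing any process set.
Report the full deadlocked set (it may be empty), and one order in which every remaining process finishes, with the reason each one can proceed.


Deadlocked: P5 and P8.
Key observation: the knot is the closed ring of waits P5 -> P8 -> P5; no other process is dragged down with it.
One completion order for the rest: P6, P3, P1, P4, P2, P0, P7.
Check, step by step:
  run P6 (it waits on nothing); releases L11
  run P3 (it waits on nothing); releases L4 and L9
  run P1 (it waits on nothing); releases L1 and L13
  run P4 (it waits on nothing); releases L10 and L6
  run P2 (all its waits — L11 and L13 — are resolved); releases L19
  run P0 (all its waits — L4 and L10 — are resolved); releases L14 and L18
  run P7 (it waits on nothing); releases L0 and L3


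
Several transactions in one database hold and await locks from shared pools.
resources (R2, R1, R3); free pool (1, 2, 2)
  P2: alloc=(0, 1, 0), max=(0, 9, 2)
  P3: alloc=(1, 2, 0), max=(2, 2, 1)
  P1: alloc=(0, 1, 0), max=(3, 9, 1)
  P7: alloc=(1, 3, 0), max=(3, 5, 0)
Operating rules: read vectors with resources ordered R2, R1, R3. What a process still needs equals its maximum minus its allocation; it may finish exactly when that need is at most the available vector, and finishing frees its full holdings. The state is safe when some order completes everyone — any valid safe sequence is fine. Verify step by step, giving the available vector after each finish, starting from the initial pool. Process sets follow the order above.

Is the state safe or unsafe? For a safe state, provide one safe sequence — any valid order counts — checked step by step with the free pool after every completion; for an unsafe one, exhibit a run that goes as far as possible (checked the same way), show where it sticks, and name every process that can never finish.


UNSAFE — no complete ordering exists.
Key observation: the wall is R1: completing P3, P7 brings the pool only to (3, 7, 2), and all the rest need more.
Going as far as possible: P3, P7; after that, nothing fits. Check, step by step:
  pool = (1, 2, 2)
  P3: need (1, 0, 1) fits (1, 2, 2); releases (1, 2, 0), pool now (2, 4, 2)
  P7: need (2, 2, 0) fits (2, 4, 2); releases (1, 3, 0), pool now (3, 7, 2)
  P2 still needs (0, 8, 2) but only (3, 7, 2) is free — short on R1
  P1 still needs (3, 8, 1) but only (3, 7, 2) is free — short on R1
Never able to finish: P2 and P1.


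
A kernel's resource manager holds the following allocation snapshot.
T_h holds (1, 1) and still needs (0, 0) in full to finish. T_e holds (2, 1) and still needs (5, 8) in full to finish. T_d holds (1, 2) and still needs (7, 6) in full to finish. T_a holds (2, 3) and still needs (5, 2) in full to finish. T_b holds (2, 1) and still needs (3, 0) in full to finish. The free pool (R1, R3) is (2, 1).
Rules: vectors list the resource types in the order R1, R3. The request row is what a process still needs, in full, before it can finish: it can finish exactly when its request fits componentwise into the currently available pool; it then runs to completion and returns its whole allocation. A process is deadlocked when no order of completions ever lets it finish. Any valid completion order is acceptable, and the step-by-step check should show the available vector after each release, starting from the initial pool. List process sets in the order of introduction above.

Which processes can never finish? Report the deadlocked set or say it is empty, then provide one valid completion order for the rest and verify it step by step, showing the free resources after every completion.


Nothing here is deadlocked.
Key observation: beginning at T_h, releases accumulate fast enough that every process eventually fits.
One completion order for the rest: T_h, T_b, T_a, T_d, T_e. Verifying each step:
  pool = (2, 1)
  T_h: need (0, 0) fits (2, 1); releases (1, 1), pool now (3, 2)
  T_b: need (3, 0) fits (3, 2); releases (2, 1), pool now (5, 3)
  T_a: need (5, 2) fits (5, 3); releases (2, 3), pool now (7, 6)
  T_d: need (7, 6) fits (7, 6); releases (1, 2), pool now (8, 8)
  T_e: need (5, 8) fits (8, 8); releases (2, 1), pool now (10, 9)


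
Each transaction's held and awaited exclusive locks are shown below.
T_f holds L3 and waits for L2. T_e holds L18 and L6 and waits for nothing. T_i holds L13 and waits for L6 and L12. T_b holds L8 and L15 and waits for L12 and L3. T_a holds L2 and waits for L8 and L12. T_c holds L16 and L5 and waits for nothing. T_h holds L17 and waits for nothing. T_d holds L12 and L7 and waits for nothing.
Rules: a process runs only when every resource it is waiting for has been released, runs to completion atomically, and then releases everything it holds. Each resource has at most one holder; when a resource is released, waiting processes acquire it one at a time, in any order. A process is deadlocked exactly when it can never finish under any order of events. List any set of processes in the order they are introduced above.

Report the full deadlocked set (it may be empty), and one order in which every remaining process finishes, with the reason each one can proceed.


Deadlocked: T_f, T_b and T_a.
Key observation: the loop T_f -> T_a -> T_b -> T_f blocks itself forever; no other process is dragged down with it.
One completion order for the rest: T_c, T_e, T_d, T_i, T_h.
Step-by-step check:
  T_c: no waits; runs immediately, freeing L16 and L5
  T_e: no waits; runs immediately, freeing L18 and L6
  T_d: no waits; runs immediately, freeing L12 and L7
  T_i: everything it awaited (L6 and L12) is free; runs, freeing L13
  T_h: no waits; runs immediately, freeing L17


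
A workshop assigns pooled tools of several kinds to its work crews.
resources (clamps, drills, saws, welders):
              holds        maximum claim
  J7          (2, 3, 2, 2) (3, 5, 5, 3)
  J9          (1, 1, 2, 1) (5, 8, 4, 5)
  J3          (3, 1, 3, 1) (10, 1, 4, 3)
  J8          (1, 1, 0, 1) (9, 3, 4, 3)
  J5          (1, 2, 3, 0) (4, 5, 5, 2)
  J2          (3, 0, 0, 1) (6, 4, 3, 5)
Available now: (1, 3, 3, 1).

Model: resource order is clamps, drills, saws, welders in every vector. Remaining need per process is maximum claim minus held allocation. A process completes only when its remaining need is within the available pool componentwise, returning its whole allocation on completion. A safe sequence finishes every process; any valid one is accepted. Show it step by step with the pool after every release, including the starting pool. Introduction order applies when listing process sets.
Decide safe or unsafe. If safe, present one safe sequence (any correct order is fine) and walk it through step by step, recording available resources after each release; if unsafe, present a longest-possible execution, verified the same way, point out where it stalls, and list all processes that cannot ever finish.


The state is UNSAFE.
Key observation: after J7, J5 the pool peaks at (4, 8, 8, 3), and each blocked process is short somewhere: J9 on welders; J3 on clamps; J8 on clamps; J2 on welders.
Going as far as possible: J7, J5; after that, nothing fits. Check, step by step:
  pool = (1, 3, 3, 1)
  J7: need (1, 2, 3, 1) fits (1, 3, 3, 1); releases (2, 3, 2, 2), pool now (3, 6, 5, 3)
  J5: need (3, 3, 2, 2) fits (3, 6, 5, 3); releases (1, 2, 3, 0), pool now (4, 8, 8, 3)
  blocked: J9 wants (4, 7, 2, 4), pool (4, 8, 8, 3) — not enough welders
  blocked: J3 wants (7, 0, 1, 2), pool (4, 8, 8, 3) — not enough clamps
  blocked: J8 wants (8, 2, 4, 2), pool (4, 8, 8, 3) — not enough clamps
  blocked: J2 wants (3, 4, 3, 4), pool (4, 8, 8, 3) — not enough welders
Never able to finish: J9, J3, J8 and J2.


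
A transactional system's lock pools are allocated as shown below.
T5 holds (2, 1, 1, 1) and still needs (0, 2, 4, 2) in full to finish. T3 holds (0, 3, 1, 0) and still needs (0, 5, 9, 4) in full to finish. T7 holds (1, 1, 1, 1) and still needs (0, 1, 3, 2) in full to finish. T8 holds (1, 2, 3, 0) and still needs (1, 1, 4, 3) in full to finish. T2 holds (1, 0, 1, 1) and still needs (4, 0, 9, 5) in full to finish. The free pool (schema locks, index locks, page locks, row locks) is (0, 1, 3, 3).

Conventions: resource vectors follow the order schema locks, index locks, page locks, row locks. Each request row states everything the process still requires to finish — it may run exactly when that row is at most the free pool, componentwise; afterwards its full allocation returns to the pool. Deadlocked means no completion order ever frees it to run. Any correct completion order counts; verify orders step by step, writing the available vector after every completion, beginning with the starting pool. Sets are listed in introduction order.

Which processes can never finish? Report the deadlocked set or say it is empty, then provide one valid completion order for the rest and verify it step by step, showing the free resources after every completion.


Deadlocked: T3 and T2.
Key observation: even finishing T7, T8, T5 leaves just (4, 5, 8, 5) free — too little page locks for any of the remaining processes.
One completion order for the rest: T7, T8, T5. Verifying each step:
  pool = (0, 1, 3, 3)
  T7: need (0, 1, 3, 2) fits (0, 1, 3, 3); releases (1, 1, 1, 1), pool now (1, 2, 4, 4)
  T8: need (1, 1, 4, 3) fits (1, 2, 4, 4); releases (1, 2, 3, 0), pool now (2, 4, 7, 4)
  T5: need (0, 2, 4, 2) fits (2, 4, 7, 4); releases (2, 1, 1, 1), pool now (4, 5, 8, 5)
None of the blocked processes ever fits:
  blocked: T3 wants (0, 5, 9, 4), pool (4, 5, 8, 5) — not enough page locks
  blocked: T2 wants (4, 0, 9, 5), pool (4, 5, 8, 5) — not enough page locks


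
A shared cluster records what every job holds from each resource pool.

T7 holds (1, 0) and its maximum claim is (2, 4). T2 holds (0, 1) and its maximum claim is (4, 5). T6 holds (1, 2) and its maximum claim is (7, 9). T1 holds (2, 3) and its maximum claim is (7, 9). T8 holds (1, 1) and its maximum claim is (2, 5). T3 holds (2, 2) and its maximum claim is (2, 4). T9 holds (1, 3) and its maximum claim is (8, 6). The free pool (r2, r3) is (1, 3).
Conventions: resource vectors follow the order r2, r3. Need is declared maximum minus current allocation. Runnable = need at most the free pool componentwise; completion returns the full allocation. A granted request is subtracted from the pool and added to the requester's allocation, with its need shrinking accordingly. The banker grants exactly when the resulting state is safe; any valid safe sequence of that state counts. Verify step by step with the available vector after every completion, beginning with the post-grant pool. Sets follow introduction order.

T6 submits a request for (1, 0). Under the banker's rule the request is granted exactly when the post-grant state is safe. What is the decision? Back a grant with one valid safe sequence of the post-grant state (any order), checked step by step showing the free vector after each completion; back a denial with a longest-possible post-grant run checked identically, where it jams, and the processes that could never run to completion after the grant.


DENY. Granting would leave the state unsafe.
Key observation: T3, T7, T8, T2 can finish, but then (4, 7) is all there is, and the blocked group's r2 demands exceed it.
On the post-grant state, T3, T7, T8, T2 is a maximal run — nothing extends it. Verifying each step:
  pool = (0, 3)
  T3 needs (0, 2) <= (0, 3) -> finishes; pool += (2, 2) = (2, 5)
  T7 needs (1, 4) <= (2, 5) -> finishes; pool += (1, 0) = (3, 5)
  T8 needs (1, 4) <= (3, 5) -> finishes; pool += (1, 1) = (4, 6)
  T2 needs (4, 4) <= (4, 6) -> finishes; pool += (0, 1) = (4, 7)
  T6 cannot run: need (5, 7) vs free (4, 7) (insufficient r2)
  T1 cannot run: need (5, 6) vs free (4, 7) (insufficient r2)
  T9 cannot run: need (7, 3) vs free (4, 7) (insufficient r2)
Processes that could never finish after the grant: T6, T1 and T9.


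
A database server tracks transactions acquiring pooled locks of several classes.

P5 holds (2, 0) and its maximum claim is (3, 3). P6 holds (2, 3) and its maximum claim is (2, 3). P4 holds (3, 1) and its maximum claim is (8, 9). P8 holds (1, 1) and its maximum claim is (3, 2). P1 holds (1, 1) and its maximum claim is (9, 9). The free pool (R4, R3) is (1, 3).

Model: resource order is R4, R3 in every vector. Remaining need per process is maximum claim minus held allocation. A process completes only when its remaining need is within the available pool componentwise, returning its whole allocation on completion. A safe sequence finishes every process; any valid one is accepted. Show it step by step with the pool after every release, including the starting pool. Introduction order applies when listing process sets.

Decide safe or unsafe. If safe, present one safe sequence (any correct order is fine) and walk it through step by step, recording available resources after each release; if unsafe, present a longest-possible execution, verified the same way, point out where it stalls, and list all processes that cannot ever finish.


UNSAFE.
Key observation: no order helps: past P6, P8, P5, the free pool tops out at (6, 7), below what each blocked process needs in R3.
The run P6, P8, P5 cannot be extended any further. Step-by-step check:
  pool = (1, 3)
  P6 needs (0, 0) <= (1, 3) -> finishes; pool += (2, 3) = (3, 6)
  P8 needs (2, 1) <= (3, 6) -> finishes; pool += (1, 1) = (4, 7)
  P5 needs (1, 3) <= (4, 7) -> finishes; pool += (2, 0) = (6, 7)
  P4 cannot run: need (5, 8) vs free (6, 7) (insufficient R3)
  P1 cannot run: need (8, 8) vs free (6, 7) (insufficient R4 and R3)
Never able to finish: P4 and P1.


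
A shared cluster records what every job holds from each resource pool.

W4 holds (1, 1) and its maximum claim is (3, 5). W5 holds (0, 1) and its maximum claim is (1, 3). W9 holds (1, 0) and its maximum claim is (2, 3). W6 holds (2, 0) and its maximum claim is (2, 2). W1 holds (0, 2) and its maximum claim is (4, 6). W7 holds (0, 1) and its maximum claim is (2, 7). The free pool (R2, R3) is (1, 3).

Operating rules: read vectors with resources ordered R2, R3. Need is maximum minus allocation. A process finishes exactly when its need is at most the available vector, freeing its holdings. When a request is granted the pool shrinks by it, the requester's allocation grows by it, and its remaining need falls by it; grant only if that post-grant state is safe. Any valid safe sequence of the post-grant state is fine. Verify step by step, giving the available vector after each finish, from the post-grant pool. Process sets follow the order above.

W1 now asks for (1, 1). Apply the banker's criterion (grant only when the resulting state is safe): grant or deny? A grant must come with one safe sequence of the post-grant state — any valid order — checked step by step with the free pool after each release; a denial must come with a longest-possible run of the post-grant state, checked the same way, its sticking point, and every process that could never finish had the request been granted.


GRANT: granting preserves safety; a valid post-grant sequence is W6, W5, W9, W1, W7, W4.
Key observation: post-grant, (0, 2) remains, and an order beginning with W6 completes everyone.
Step-by-step check of the post-grant state:
  pool = (0, 2)
  run W6 (needs (0, 2), free (0, 2)); after release of (2, 0) the pool is (2, 2)
  run W5 (needs (1, 2), free (2, 2)); after release of (0, 1) the pool is (2, 3)
  run W9 (needs (1, 3), free (2, 3)); after release of (1, 0) the pool is (3, 3)
  run W1 (needs (3, 3), free (3, 3)); after release of (1, 3) the pool is (4, 6)
  run W7 (needs (2, 6), free (4, 6)); after release of (0, 1) the pool is (4, 7)
  run W4 (needs (2, 4), free (4, 7)); after release of (1, 1) the pool is (5, 8)


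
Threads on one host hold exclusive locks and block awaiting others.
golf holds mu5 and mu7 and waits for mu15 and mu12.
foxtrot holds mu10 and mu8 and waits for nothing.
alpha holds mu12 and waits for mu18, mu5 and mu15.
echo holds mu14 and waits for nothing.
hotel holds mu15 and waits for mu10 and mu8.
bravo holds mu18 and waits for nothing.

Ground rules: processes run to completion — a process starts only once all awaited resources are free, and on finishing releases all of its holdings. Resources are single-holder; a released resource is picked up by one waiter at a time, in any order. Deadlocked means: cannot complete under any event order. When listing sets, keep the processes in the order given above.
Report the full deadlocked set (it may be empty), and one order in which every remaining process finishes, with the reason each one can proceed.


Deadlocked set: golf and alpha.
Key observation: nobody on the ring golf -> alpha -> golf can start until another member finishes, which never happens; no other process is dragged down with it.
A valid finishing order for the others: foxtrot, hotel, bravo, echo.
Verifying each step:
  foxtrot: no waits; runs immediately, freeing mu10 and mu8
  hotel waits on mu10 and mu8 — all released -> runs and releases mu15
  bravo: no waits; runs immediately, freeing mu18
  echo: no waits; runs immediately, freeing mu14


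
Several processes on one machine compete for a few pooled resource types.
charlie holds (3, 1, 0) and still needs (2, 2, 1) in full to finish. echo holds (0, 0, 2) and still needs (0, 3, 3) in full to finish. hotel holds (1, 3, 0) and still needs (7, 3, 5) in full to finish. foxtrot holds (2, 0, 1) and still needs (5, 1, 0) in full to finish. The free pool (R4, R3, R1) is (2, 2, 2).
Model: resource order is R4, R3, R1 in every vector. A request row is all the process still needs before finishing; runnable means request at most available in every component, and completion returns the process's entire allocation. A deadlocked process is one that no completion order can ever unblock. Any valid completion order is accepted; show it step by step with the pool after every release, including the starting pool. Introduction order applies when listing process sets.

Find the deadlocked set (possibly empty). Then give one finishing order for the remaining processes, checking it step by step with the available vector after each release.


The deadlocked set is empty.
Key observation: starting with charlie, each completion frees enough for the next — no one is permanently blocked.
One completion order for the rest: charlie, foxtrot, echo, hotel. Step-by-step check:
  pool = (2, 2, 2)
  charlie needs (2, 2, 1) <= (2, 2, 2) -> finishes; pool += (3, 1, 0) = (5, 3, 2)
  foxtrot needs (5, 1, 0) <= (5, 3, 2) -> finishes; pool += (2, 0, 1) = (7, 3, 3)
  echo needs (0, 3, 3) <= (7, 3, 3) -> finishes; pool += (0, 0, 2) = (7, 3, 5)
  hotel needs (7, 3, 5) <= (7, 3, 5) -> finishes; pool += (1, 3, 0) = (8, 6, 5)


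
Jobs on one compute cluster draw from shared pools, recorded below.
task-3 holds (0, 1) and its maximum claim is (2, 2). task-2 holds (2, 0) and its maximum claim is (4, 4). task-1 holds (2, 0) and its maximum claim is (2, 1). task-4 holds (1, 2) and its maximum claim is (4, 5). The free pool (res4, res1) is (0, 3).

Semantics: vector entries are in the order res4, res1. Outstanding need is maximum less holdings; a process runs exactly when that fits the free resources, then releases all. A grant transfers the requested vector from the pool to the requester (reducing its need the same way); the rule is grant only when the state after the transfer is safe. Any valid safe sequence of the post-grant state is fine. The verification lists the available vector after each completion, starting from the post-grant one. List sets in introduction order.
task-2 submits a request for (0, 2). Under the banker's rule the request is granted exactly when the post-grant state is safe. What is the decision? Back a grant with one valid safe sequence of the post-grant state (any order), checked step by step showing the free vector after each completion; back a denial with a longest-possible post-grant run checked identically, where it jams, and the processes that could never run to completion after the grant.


GRANT. The post-grant state is safe; one safe sequence: task-1, task-3, task-2, task-4.
Key observation: the transfer keeps a workable pool ((0, 1)); task-1 starts the safe sequence.
Verifying the post-grant state step by step:
  pool = (0, 1)
  run task-1 (needs (0, 1), free (0, 1)); after release of (2, 0) the pool is (2, 1)
  run task-3 (needs (2, 1), free (2, 1)); after release of (0, 1) the pool is (2, 2)
  run task-2 (needs (2, 2), free (2, 2)); after release of (2, 2) the pool is (4, 4)
  run task-4 (needs (3, 3), free (4, 4)); after release of (1, 2) the pool is (5, 6)


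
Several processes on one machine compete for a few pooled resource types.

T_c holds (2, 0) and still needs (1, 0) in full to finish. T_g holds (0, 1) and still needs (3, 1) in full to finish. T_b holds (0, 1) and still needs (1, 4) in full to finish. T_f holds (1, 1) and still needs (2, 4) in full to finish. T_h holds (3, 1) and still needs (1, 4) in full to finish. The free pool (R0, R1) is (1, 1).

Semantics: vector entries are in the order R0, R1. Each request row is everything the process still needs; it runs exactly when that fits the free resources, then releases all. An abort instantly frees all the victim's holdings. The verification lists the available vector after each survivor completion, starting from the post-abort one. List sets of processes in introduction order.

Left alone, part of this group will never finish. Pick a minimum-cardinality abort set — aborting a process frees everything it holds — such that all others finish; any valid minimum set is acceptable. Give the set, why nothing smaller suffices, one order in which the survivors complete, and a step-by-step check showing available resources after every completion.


The answer: abort T_b and T_f.
Key observation: the returned (1, 2) from T_b and T_f is what brings T_h — unrunnable before, under any order — into play at step 3.
Minimality, checking each single-abort alternative: T_c alone leaves T_b blocked (short on R1); T_g alone leaves T_b blocked (short on R1); T_b alone leaves T_f blocked (short on R1); T_f alone leaves T_b blocked (short on R1); T_h alone leaves T_b blocked (short on R1).
One survivor order: T_c, T_g, T_h. Check, step by step (post-abort pool first):
  pool = (2, 3)
  T_c needs (1, 0) <= (2, 3) -> finishes; pool += (2, 0) = (4, 3)
  T_g needs (3, 1) <= (4, 3) -> finishes; pool += (0, 1) = (4, 4)
  T_h needs (1, 4) <= (4, 4) -> finishes; pool += (3, 1) = (7, 5)


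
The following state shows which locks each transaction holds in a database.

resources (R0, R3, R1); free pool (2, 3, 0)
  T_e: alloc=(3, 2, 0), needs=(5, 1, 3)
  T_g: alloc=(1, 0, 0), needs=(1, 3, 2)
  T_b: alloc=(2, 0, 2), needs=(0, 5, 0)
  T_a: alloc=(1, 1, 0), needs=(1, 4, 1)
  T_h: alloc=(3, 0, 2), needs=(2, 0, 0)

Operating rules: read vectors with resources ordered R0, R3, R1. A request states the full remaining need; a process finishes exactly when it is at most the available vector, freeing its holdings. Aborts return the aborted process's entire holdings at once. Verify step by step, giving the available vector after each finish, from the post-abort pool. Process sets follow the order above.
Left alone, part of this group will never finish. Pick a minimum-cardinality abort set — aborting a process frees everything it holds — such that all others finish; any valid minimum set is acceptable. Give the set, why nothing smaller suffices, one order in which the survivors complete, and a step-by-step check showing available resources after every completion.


Abort T_e.
Key observation: before aborting T_e, T_b was permanently blocked — no order could ever run it; afterwards it completes at step 1.
Why nothing smaller works: aborting no one leaves the state deadlocked as given.
The survivors complete as T_b, T_a, T_h, T_g. Step-by-step check (starting from the post-abort pool):
  pool = (5, 5, 0)
  T_b: need (0, 5, 0) fits (5, 5, 0); releases (2, 0, 2), pool now (7, 5, 2)
  T_a: need (1, 4, 1) fits (7, 5, 2); releases (1, 1, 0), pool now (8, 6, 2)
  T_h: need (2, 0, 0) fits (8, 6, 2); releases (3, 0, 2), pool now (11, 6, 4)
  T_g: need (1, 3, 2) fits (11, 6, 4); releases (1, 0, 0), pool now (12, 6, 4)


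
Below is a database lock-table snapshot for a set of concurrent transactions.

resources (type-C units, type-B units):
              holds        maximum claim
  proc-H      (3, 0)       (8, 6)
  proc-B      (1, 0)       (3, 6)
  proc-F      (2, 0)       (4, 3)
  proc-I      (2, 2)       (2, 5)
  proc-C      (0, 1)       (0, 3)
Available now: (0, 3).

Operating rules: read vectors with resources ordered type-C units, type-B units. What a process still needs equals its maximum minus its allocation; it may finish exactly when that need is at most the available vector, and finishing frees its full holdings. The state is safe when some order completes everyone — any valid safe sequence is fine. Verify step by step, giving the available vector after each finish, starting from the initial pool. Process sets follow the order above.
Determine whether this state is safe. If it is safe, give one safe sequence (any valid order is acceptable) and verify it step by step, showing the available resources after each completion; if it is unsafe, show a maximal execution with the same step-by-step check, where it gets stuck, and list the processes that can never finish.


SAFE. One safe sequence: proc-I, proc-C, proc-F, proc-B, proc-H.
Key observation: proc-I is the earliest step where a requested resource binds exactly: need (0, 3), pool (0, 3) at its turn.
Check, step by step:
  pool = (0, 3)
  proc-I: need (0, 3) fits (0, 3); releases (2, 2), pool now (2, 5)
  proc-C: need (0, 2) fits (2, 5); releases (0, 1), pool now (2, 6)
  proc-F: need (2, 3) fits (2, 6); releases (2, 0), pool now (4, 6)
  proc-B: need (2, 6) fits (4, 6); releases (1, 0), pool now (5, 6)
  proc-H: need (5, 6) fits (5, 6); releases (3, 0), pool now (8, 6)


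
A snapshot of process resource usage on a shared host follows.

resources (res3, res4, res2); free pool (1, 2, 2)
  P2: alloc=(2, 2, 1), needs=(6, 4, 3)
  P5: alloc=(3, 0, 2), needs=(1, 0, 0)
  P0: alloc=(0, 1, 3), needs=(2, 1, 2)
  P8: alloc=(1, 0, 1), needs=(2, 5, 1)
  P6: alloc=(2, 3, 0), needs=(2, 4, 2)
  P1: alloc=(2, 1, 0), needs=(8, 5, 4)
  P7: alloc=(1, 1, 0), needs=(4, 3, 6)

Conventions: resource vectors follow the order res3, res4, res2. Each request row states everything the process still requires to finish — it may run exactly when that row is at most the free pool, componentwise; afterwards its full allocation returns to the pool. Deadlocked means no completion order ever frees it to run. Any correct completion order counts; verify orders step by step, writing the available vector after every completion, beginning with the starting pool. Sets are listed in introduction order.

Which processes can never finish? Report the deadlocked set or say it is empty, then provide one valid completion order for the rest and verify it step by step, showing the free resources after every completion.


Nothing here is deadlocked.
Key observation: P5 leads a chain of completions in which each release enables another process.
One completion order for the rest: P5, P0, P7, P6, P8, P1, P2. Check, step by step:
  pool = (1, 2, 2)
  run P5 (needs (1, 0, 0), free (1, 2, 2)); after release of (3, 0, 2) the pool is (4, 2, 4)
  run P0 (needs (2, 1, 2), free (4, 2, 4)); after release of (0, 1, 3) the pool is (4, 3, 7)
  run P7 (needs (4, 3, 6), free (4, 3, 7)); after release of (1, 1, 0) the pool is (5, 4, 7)
  run P6 (needs (2, 4, 2), free (5, 4, 7)); after release of (2, 3, 0) the pool is (7, 7, 7)
  run P8 (needs (2, 5, 1), free (7, 7, 7)); after release of (1, 0, 1) the pool is (8, 7, 8)
  run P1 (needs (8, 5, 4), free (8, 7, 8)); after release of (2, 1, 0) the pool is (10, 8, 8)
  run P2 (needs (6, 4, 3), free (10, 8, 8)); after release of (2, 2, 1) the pool is (12, 10, 9)


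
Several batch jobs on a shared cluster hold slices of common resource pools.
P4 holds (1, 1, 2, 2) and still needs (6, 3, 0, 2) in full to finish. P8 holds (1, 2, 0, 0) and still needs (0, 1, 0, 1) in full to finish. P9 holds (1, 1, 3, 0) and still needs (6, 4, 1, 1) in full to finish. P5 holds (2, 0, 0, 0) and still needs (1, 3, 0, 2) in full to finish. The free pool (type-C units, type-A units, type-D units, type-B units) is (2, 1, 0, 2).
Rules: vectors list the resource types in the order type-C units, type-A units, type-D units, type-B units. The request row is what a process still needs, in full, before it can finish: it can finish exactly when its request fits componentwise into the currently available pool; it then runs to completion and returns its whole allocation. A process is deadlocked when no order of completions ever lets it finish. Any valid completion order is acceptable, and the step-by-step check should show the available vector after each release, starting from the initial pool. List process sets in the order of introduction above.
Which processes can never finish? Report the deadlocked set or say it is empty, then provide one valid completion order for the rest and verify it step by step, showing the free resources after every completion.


Deadlocked set: P4 and P9.
Key observation: even finishing P8, P5 leaves just (5, 3, 0, 2) free — too little type-C units for any of the remaining processes.
The rest can finish in the order P8, P5. Check, step by step:
  pool = (2, 1, 0, 2)
  P8: need (0, 1, 0, 1) fits (2, 1, 0, 2); releases (1, 2, 0, 0), pool now (3, 3, 0, 2)
  P5: need (1, 3, 0, 2) fits (3, 3, 0, 2); releases (2, 0, 0, 0), pool now (5, 3, 0, 2)
The stuck group stays short no matter what:
  P4 cannot run: need (6, 3, 0, 2) vs free (5, 3, 0, 2) (insufficient type-C units)
  P9 cannot run: need (6, 4, 1, 1) vs free (5, 3, 0, 2) (insufficient type-C units, type-A units and type-D units)


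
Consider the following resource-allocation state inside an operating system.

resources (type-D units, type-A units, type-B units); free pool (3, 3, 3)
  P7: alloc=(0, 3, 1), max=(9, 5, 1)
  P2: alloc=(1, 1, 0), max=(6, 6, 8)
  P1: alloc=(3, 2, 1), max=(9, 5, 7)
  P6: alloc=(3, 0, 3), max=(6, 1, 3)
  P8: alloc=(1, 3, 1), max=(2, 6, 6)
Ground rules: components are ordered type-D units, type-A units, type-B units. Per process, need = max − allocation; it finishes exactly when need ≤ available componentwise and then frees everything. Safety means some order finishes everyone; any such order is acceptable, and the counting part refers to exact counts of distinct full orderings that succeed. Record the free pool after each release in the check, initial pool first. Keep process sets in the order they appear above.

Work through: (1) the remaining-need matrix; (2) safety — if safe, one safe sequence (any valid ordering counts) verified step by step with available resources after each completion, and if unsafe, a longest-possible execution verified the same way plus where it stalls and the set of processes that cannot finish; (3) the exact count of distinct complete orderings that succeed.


(1) Outstanding need per process (order type-D units, type-A units, type-B units):
  P7: (9, 2, 0)
  P2: (5, 5, 8)
  P1: (6, 3, 6)
  P6: (3, 1, 0)
  P8: (1, 3, 5)
(2) SAFE — a valid safe sequence is P6, P1, P8, P7, P2.
Key observation: P6 marks the first exact bind of the order: its need (3, 1, 0) fits the free (3, 3, 3) with zero slack on a requested resource.
Step-by-step check:
  pool = (3, 3, 3)
  P6: need (3, 1, 0) fits (3, 3, 3); releases (3, 0, 3), pool now (6, 3, 6)
  P1: need (6, 3, 6) fits (6, 3, 6); releases (3, 2, 1), pool now (9, 5, 7)
  P8: need (1, 3, 5) fits (9, 5, 7); releases (1, 3, 1), pool now (10, 8, 8)
  P7: need (9, 2, 0) fits (10, 8, 8); releases (0, 3, 1), pool now (10, 11, 9)
  P2: need (5, 5, 8) fits (10, 11, 9); releases (1, 1, 0), pool now (11, 12, 9)
(3) Exactly 6 of the possible complete orderings are safe sequences.


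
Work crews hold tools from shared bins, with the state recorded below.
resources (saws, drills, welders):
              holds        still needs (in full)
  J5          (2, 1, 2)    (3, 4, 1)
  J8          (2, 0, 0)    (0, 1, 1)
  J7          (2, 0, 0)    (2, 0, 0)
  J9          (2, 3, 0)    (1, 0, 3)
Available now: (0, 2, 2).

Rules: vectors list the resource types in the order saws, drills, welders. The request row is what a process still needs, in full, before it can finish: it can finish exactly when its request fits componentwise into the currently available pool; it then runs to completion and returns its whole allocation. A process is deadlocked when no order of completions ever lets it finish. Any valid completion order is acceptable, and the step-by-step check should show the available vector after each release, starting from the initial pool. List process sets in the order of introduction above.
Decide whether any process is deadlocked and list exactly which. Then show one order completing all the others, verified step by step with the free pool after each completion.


The deadlocked set is J5 and J9.
Key observation: after J8, J7 the pool peaks at (4, 2, 2), and each blocked process is short somewhere: J5 on drills; J9 on welders.
The rest can finish in the order J8, J7. Verifying each step:
  pool = (0, 2, 2)
  J8: need (0, 1, 1) fits (0, 2, 2); releases (2, 0, 0), pool now (2, 2, 2)
  J7: need (2, 0, 0) fits (2, 2, 2); releases (2, 0, 0), pool now (4, 2, 2)
The blocked processes can never fit:
  J5 cannot run: need (3, 4, 1) vs free (4, 2, 2) (insufficient drills)
  J9 cannot run: need (1, 0, 3) vs free (4, 2, 2) (insufficient welders)


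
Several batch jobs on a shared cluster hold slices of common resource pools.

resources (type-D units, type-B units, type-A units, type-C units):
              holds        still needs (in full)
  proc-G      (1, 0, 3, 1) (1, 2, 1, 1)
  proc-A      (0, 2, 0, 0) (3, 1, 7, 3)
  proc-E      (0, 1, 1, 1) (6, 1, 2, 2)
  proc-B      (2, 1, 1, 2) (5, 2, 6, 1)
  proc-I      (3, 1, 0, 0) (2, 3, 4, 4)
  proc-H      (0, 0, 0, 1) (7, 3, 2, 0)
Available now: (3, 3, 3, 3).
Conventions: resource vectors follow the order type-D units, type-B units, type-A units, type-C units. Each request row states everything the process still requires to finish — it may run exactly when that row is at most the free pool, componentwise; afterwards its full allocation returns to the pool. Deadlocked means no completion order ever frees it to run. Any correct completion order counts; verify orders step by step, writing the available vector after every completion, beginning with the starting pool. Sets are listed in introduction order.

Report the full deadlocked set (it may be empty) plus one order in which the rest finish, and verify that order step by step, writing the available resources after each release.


The deadlocked set is empty.
Key observation: proc-G fits the free pool immediately, and its release cascades until everyone finishes.
One completion order for the rest: proc-G, proc-I, proc-B, proc-E, proc-A, proc-H. Walking it through:
  pool = (3, 3, 3, 3)
  run proc-G (needs (1, 2, 1, 1), free (3, 3, 3, 3)); after release of (1, 0, 3, 1) the pool is (4, 3, 6, 4)
  run proc-I (needs (2, 3, 4, 4), free (4, 3, 6, 4)); after release of (3, 1, 0, 0) the pool is (7, 4, 6, 4)
  run proc-B (needs (5, 2, 6, 1), free (7, 4, 6, 4)); after release of (2, 1, 1, 2) the pool is (9, 5, 7, 6)
  run proc-E (needs (6, 1, 2, 2), free (9, 5, 7, 6)); after release of (0, 1, 1, 1) the pool is (9, 6, 8, 7)
  run proc-A (needs (3, 1, 7, 3), free (9, 6, 8, 7)); after release of (0, 2, 0, 0) the pool is (9, 8, 8, 7)
  run proc-H (needs (7, 3, 2, 0), free (9, 8, 8, 7)); after release of (0, 0, 0, 1) the pool is (9, 8, 8, 8)


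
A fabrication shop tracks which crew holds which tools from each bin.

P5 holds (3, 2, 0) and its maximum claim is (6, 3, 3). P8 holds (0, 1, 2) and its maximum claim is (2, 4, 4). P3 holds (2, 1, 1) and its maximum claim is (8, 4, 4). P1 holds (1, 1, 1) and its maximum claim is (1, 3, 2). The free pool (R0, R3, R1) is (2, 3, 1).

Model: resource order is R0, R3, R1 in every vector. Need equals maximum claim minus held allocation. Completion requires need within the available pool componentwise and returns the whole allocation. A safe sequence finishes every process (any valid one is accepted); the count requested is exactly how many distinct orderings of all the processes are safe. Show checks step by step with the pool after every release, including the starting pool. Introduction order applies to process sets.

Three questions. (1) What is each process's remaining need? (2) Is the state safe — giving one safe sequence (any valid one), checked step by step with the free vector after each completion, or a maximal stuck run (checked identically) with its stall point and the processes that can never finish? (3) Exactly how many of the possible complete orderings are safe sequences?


(1) Outstanding need per process (order R0, R3, R1):
  P5: (3, 1, 3)
  P8: (2, 3, 2)
  P3: (6, 3, 3)
  P1: (0, 2, 1)
(2) SAFE — a valid safe sequence is P1, P8, P5, P3.
Key observation: reading the order forward, P1 is the first process whose need (0, 2, 1) meets the free pool (2, 3, 1) exactly on a resource it requests.
Step-by-step check:
  pool = (2, 3, 1)
  P1 needs (0, 2, 1) <= (2, 3, 1) -> finishes; pool += (1, 1, 1) = (3, 4, 2)
  P8 needs (2, 3, 2) <= (3, 4, 2) -> finishes; pool += (0, 1, 2) = (3, 5, 4)
  P5 needs (3, 1, 3) <= (3, 5, 4) -> finishes; pool += (3, 2, 0) = (6, 7, 4)
  P3 needs (6, 3, 3) <= (6, 7, 4) -> finishes; pool += (2, 1, 1) = (8, 8, 5)
(3) The exact count: 1 of the possible complete orderings is a safe sequence.


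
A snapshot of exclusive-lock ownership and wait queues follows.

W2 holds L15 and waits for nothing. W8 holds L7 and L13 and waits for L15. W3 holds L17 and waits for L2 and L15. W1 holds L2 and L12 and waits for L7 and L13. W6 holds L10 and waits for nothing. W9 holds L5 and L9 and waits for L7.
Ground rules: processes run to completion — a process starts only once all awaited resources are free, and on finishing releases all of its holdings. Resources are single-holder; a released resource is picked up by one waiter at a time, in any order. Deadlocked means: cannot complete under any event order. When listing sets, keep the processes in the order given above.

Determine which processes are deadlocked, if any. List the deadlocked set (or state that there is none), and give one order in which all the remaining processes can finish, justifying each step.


The deadlocked set is empty.
Key observation: the wait graph is acyclic; completion cascades from the unblocked processes through everyone else.
A valid finishing order for the others: W2, W8, W1, W3, W9, W6.
Check, step by step:
  run W2 (it waits on nothing); releases L15
  W8 waits on L15 — all released -> runs and releases L7 and L13
  W1 waits on L7 and L13 — all released -> runs and releases L2 and L12
  W3 waits on L2 and L15 — all released -> runs and releases L17
  W9 waits on L7 — all released -> runs and releases L5 and L9
  run W6 (it waits on nothing); releases L10


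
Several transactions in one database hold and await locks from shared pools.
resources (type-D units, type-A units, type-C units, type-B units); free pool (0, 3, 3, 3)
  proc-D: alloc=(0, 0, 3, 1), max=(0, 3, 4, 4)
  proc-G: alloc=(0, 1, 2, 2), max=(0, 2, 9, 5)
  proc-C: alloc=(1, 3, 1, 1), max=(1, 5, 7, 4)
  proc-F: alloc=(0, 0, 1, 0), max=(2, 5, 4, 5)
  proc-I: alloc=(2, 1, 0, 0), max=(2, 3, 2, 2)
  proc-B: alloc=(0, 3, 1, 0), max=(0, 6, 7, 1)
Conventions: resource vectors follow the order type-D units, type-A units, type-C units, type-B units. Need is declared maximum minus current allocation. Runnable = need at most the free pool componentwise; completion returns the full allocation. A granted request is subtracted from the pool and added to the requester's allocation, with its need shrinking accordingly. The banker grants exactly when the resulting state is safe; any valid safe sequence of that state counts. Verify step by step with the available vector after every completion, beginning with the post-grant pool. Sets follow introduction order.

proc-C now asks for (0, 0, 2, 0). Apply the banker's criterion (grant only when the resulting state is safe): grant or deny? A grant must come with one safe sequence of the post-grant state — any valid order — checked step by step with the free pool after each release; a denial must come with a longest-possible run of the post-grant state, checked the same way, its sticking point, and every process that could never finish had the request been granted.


GRANT — the state after the grant stays safe, e.g. via proc-D, proc-C, proc-G, proc-I, proc-F, proc-B.
Key observation: even at the reduced pool (0, 3, 1, 3), proc-D fits immediately, so safety survives the grant.
Step-by-step check of the post-grant state:
  pool = (0, 3, 1, 3)
  proc-D: need (0, 3, 1, 3) fits (0, 3, 1, 3); releases (0, 0, 3, 1), pool now (0, 3, 4, 4)
  proc-C: need (0, 2, 4, 3) fits (0, 3, 4, 4); releases (1, 3, 3, 1), pool now (1, 6, 7, 5)
  proc-G: need (0, 1, 7, 3) fits (1, 6, 7, 5); releases (0, 1, 2, 2), pool now (1, 7, 9, 7)
  proc-I: need (0, 2, 2, 2) fits (1, 7, 9, 7); releases (2, 1, 0, 0), pool now (3, 8, 9, 7)
  proc-F: need (2, 5, 3, 5) fits (3, 8, 9, 7); releases (0, 0, 1, 0), pool now (3, 8, 10, 7)
  proc-B: need (0, 3, 6, 1) fits (3, 8, 10, 7); releases (0, 3, 1, 0), pool now (3, 11, 11, 7)
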